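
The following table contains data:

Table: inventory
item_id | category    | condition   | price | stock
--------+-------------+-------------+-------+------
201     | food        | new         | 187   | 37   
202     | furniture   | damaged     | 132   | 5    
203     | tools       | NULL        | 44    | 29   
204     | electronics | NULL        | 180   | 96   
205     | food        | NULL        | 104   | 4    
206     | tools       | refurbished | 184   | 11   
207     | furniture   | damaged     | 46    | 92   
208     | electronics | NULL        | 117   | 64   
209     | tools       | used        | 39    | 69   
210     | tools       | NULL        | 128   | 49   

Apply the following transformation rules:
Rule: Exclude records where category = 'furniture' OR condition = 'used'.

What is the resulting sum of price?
944

Step 1: Find records where category = 'furniture' OR condition = 'used'
Step 2: 3 records match, summing to 217
Step 3: Original sum: 1161
Step 4: Remaining sum = 1161 - 217 = 944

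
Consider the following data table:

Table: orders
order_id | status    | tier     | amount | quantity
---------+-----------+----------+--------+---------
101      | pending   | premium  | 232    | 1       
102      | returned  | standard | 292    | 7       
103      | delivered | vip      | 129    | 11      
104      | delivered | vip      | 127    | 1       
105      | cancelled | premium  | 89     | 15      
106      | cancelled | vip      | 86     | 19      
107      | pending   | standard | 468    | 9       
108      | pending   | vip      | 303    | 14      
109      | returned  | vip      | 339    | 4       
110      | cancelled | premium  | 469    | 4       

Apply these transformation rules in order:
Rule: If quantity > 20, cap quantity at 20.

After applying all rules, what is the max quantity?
19

Step 1: Original maximum quantity = 19
Step 2: Check cap of 20 against maximum
Step 3: No records exceed the cap (max 19 <= cap 20), so no capping applies
Step 4: Maximum after transformation = 19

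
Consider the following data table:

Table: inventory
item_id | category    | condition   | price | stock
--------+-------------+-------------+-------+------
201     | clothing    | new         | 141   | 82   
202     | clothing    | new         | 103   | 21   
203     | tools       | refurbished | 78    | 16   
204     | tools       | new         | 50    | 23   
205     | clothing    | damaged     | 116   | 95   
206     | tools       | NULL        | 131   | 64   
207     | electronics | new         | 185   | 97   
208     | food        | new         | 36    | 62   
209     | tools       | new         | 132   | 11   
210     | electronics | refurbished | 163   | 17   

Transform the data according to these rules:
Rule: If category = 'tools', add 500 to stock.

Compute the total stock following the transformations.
2488

Step 1: Count records where category = 'tools': 4
Step 2: Total bonus added: 4 × 500 = 2000
Step 3: Original sum of stock: 488
Step 4: Final sum = 488 + 2000 = 2488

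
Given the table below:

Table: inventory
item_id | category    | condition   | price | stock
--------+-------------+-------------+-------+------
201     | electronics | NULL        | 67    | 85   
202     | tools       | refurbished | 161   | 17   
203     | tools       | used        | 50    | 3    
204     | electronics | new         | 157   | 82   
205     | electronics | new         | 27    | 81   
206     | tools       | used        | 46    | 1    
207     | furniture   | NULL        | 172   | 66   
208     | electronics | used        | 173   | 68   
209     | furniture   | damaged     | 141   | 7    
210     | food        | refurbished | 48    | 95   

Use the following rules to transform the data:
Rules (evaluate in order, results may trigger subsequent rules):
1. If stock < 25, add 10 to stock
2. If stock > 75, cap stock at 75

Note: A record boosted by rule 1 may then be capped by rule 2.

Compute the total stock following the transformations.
502

Step 1: Apply rule 1 to records with stock < 25
  - 4 records get bonus of 10
  - Of these, 0 records then exceed 75 and get capped
Step 2: Apply rule 2 to records with stock > 75
  - 4 records (original) are capped
Step 3: Calculate final sum = 502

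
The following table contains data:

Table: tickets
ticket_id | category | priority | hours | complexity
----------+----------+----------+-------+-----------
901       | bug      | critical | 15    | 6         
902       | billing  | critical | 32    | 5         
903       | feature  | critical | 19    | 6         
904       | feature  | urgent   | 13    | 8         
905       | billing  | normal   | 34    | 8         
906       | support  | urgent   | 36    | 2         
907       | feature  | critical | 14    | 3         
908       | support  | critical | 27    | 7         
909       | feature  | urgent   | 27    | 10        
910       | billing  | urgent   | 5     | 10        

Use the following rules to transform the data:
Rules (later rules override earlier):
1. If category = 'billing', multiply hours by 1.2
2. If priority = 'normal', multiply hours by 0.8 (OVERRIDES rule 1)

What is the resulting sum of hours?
222.6

Step 1: Rule 2 takes priority for records with priority = 'normal'
  - 1 records: 34 × 0.8 = 27.2
Step 2: Rule 1 applies to remaining records with category = 'billing'
  - 2 records: 37 × 1.2 = 44.4
Step 3: Other records unchanged: 151
Step 4: Final sum = 27.2 + 44.4 + 151 = 222.6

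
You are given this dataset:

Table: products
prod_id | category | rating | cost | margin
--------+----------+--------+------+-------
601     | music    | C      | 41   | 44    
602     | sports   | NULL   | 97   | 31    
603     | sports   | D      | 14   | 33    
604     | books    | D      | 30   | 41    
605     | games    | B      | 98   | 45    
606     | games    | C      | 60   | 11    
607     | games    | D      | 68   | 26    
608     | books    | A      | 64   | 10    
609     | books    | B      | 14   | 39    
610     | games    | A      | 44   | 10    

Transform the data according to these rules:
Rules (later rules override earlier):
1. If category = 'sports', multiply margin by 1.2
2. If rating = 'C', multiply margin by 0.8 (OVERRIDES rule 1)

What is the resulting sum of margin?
291.8

Step 1: Rule 2 takes priority for records with rating = 'C'
  - 2 records: 55 × 0.8 = 44.0
Step 2: Rule 1 applies to remaining records with category = 'sports'
  - 2 records: 64 × 1.2 = 76.8
Step 3: Other records unchanged: 171
Step 4: Final sum = 44.0 + 76.8 + 171 = 291.8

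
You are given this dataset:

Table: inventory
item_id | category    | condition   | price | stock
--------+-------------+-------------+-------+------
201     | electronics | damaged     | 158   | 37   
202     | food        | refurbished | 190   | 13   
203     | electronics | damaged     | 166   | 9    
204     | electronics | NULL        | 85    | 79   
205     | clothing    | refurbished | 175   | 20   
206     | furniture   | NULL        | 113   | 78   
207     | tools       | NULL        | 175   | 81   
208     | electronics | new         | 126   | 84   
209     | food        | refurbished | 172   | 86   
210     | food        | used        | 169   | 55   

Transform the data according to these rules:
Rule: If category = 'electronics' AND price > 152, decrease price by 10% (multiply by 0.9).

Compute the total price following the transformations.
1496.6

Step 1: Find records where category = 'electronics' AND price > 152
Step 2: 2 records match, summing to 324
Step 3: After multiplier: 324 × 0.9 = 291.6
Step 4: Unaffected records sum: 1205
Step 5: Final sum = 291.6 + 1205 = 1496.6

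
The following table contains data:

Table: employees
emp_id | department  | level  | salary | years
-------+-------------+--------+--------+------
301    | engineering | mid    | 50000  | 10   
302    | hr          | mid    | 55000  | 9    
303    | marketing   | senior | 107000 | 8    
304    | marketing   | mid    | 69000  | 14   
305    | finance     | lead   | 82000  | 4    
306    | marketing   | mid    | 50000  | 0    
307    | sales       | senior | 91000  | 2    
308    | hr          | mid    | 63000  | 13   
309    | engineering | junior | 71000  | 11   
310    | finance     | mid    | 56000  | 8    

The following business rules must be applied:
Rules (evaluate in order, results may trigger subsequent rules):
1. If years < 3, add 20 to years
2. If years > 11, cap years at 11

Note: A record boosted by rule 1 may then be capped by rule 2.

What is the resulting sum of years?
94

Step 1: Apply rule 1 to records with years < 3
  - 2 records get bonus of 20
  - Of these, 2 records then exceed 11 and get capped
Step 2: Apply rule 2 to records with years > 11
  - 2 records (original) are capped
Step 3: Calculate final sum = 94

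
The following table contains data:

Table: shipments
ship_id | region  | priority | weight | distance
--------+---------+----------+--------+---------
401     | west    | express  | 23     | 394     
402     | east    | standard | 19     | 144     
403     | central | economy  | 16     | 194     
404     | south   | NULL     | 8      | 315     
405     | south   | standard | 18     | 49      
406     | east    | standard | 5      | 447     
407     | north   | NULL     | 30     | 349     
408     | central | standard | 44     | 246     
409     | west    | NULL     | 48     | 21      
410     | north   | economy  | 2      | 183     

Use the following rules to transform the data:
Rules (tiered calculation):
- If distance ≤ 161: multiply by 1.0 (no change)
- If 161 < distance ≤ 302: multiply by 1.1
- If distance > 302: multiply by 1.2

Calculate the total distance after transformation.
2705.3

Step 1: Tier 1 (distance ≤ 161): 3 records, sum = 214 × 1.0 = 214.0
Step 2: Tier 2 (161 < distance ≤ 302): 3 records, sum = 623 × 1.1 = 685.3
Step 3: Tier 3 (distance > 302): 4 records, sum = 1505 × 1.2 = 1806.0
Step 4: Final sum = 214.0 + 685.3 + 1806.0 = 2705.3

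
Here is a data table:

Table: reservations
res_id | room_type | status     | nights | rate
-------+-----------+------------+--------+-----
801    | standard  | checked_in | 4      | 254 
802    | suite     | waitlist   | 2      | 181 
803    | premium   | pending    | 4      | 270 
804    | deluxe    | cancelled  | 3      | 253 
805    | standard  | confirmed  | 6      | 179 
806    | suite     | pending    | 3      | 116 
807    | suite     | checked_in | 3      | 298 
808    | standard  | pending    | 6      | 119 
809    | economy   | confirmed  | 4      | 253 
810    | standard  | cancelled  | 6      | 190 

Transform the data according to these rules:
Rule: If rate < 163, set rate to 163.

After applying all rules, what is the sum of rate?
2204

Step 1: 2 records have rate < 163
Step 2: These records originally summed to 235
Step 3: After setting to minimum: 2 × 163 = 326
Step 4: Unaffected records sum: 1878
Step 5: Final sum = 326 + 1878 = 2204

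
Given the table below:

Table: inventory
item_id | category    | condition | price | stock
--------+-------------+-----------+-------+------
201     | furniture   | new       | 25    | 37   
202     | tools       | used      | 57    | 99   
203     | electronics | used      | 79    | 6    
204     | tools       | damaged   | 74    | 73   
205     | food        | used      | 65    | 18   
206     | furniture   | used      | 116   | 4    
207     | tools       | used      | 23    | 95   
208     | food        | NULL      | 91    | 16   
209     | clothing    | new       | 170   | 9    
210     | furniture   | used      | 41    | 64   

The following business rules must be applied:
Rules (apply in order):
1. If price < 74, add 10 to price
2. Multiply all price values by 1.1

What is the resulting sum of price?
870.1

Step 1: Apply Rule 1 - Add 10 to records with price < 74
  - 5 records affected: 211 + (5 × 10) = 261
  - Unaffected records: 530
  - Sum after Rule 1: 791
Step 2: Apply Rule 2 - Multiply all by 1.1
  - 791 × 1.1 = 870.1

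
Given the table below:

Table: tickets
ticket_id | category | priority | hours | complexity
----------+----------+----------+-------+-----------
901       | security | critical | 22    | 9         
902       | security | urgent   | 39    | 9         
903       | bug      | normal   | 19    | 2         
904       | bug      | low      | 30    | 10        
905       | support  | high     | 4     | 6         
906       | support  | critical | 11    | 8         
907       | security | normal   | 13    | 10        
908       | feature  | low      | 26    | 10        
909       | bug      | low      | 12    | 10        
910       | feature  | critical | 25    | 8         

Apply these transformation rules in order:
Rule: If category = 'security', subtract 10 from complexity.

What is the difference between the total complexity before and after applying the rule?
30

Step 1: Original sum of complexity = 82
Step 2: 3 records have category = 'security'
Step 3: Each affected record changes by -10
Step 4: Total change = 3 × -10 = -30
Step 5: New sum = 82 + -30 = 52
Step 6: Difference = |52 - 82| = 30
        (Sum decreased by 30)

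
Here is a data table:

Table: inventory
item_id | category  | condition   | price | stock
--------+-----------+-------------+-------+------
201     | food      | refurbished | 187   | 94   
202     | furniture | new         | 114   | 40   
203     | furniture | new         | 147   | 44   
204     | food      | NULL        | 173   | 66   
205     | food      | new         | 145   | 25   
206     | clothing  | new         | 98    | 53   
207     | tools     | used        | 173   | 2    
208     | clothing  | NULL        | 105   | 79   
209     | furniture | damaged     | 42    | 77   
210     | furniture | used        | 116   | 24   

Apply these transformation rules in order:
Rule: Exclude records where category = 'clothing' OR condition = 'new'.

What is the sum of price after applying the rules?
691

Step 1: Find records where category = 'clothing' OR condition = 'new'
Step 2: 5 records match, summing to 609
Step 3: Original sum: 1300
Step 4: Remaining sum = 1300 - 609 = 691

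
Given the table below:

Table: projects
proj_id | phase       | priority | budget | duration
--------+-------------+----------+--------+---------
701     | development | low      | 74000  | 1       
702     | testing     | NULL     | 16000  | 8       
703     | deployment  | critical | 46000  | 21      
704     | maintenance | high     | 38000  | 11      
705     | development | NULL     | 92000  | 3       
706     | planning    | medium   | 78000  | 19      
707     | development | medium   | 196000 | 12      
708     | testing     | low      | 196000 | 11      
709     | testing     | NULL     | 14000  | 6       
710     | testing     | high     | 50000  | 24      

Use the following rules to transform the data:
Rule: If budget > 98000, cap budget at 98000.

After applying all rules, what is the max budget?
98000

Step 1: Original maximum budget = 196000
Step 2: Apply cap at 98000
Step 3: 2 records had budget > 98000 and were capped
Step 4: Maximum after transformation = 98000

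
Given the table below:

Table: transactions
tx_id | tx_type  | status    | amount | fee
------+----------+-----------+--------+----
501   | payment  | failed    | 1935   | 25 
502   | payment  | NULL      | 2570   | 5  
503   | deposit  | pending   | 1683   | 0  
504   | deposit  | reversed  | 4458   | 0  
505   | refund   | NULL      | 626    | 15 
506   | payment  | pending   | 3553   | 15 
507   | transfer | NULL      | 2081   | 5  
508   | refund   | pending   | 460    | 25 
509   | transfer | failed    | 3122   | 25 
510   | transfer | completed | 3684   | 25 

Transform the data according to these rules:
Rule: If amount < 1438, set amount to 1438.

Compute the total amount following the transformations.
25962

Step 1: 2 records have amount < 1438
Step 2: These records originally summed to 1086
Step 3: After setting to minimum: 2 × 1438 = 2876
Step 4: Unaffected records sum: 23086
Step 5: Final sum = 2876 + 23086 = 25962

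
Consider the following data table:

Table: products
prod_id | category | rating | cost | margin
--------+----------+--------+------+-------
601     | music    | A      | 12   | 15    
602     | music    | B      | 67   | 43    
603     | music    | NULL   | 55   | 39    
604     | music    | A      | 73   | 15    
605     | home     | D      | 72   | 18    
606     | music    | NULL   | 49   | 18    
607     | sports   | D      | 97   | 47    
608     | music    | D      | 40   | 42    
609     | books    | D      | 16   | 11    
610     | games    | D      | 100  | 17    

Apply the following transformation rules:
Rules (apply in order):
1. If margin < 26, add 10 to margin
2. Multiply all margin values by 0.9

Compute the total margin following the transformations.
292.5

Step 1: Apply Rule 1 - Add 10 to records with margin < 26
  - 6 records affected: 94 + (6 × 10) = 154
  - Unaffected records: 171
  - Sum after Rule 1: 325
Step 2: Apply Rule 2 - Multiply all by 0.9
  - 325 × 0.9 = 292.5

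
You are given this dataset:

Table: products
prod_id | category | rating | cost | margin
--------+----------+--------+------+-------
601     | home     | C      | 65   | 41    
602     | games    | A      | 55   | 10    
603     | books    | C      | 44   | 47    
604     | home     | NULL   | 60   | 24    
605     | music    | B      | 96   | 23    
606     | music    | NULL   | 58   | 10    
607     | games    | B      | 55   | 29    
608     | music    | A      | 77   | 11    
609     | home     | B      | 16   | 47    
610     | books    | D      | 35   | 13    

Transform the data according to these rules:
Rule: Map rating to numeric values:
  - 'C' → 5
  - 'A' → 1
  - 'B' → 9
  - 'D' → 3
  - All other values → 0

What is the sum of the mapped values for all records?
42

Step 1: Apply mapping to each record
Step 2: Count by status:
  'C': 2 records × 5 = 10
  'A': 2 records × 1 = 2
  'B': 3 records × 9 = 27
  'D': 1 records × 3 = 3
Step 3: Sum all mapped values = 42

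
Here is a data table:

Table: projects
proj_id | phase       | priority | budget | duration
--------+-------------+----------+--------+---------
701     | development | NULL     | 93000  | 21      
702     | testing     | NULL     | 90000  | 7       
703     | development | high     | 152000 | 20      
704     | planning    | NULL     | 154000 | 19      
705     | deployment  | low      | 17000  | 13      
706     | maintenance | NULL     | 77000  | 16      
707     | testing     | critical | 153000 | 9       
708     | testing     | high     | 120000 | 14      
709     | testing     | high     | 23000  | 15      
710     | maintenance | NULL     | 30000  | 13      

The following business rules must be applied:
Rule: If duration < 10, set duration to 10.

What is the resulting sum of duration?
151

Step 1: 2 records have duration < 10
Step 2: These records originally summed to 16
Step 3: After setting to minimum: 2 × 10 = 20
Step 4: Unaffected records sum: 131
Step 5: Final sum = 20 + 131 = 151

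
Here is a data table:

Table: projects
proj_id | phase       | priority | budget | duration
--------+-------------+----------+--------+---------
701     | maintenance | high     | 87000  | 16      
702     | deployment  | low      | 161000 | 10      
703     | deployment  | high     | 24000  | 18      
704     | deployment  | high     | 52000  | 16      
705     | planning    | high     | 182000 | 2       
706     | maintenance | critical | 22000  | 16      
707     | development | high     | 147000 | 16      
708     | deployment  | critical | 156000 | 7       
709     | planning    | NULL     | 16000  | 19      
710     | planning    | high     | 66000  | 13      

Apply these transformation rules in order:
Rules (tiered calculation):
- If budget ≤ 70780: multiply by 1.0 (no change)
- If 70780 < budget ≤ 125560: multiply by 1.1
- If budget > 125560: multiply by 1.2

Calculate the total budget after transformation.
1050900.0

Step 1: Tier 1 (budget ≤ 70780): 5 records, sum = 180000 × 1.0 = 180000.0
Step 2: Tier 2 (70780 < budget ≤ 125560): 1 records, sum = 87000 × 1.1 = 95700.0
Step 3: Tier 3 (budget > 125560): 4 records, sum = 646000 × 1.2 = 775200.0
Step 4: Final sum = 180000.0 + 95700.0 + 775200.0 = 1050900.0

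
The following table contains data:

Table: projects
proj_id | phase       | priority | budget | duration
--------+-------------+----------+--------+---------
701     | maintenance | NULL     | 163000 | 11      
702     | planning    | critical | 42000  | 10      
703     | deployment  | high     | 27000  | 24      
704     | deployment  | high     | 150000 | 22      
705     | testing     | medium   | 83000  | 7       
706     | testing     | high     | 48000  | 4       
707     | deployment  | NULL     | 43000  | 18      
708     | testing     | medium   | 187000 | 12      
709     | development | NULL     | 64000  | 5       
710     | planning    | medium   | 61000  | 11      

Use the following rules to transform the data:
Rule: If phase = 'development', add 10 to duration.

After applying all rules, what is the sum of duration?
134

Step 1: Count records where phase = 'development': 1
Step 2: Total bonus added: 1 × 10 = 10
Step 3: Original sum of duration: 124
Step 4: Final sum = 124 + 10 = 134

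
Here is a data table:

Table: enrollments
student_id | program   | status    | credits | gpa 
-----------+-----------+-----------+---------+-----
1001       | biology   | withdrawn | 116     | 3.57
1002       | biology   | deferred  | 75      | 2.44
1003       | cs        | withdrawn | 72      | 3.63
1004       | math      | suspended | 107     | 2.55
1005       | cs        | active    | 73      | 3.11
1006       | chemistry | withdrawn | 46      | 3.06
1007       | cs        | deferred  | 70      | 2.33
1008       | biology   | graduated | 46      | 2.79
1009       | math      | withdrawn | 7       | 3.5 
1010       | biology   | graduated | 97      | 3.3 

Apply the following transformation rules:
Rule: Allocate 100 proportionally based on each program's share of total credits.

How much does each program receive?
biology: 47.11, chemistry: 6.49, cs: 30.32, math: 16.08

Step 1: Calculate total credits = 709
Step 2: Calculate each program's proportion:
  biology: 334/709 = 47.11% → 47.11
  chemistry: 46/709 = 6.49% → 6.49
  cs: 215/709 = 30.32% → 30.32
  math: 114/709 = 16.08% → 16.08
Step 3: Verify: sum of allocations ≈ 100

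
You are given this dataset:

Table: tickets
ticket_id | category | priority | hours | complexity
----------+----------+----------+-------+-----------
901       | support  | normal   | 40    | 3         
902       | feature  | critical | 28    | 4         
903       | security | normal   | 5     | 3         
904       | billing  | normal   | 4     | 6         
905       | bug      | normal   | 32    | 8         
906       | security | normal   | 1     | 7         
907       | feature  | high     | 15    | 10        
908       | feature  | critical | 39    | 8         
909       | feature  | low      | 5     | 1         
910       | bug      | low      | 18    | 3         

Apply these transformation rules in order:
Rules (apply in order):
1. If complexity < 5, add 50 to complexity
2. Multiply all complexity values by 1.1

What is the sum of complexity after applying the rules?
333.3

Step 1: Apply Rule 1 - Add 50 to records with complexity < 5
  - 5 records affected: 14 + (5 × 50) = 264
  - Unaffected records: 39
  - Sum after Rule 1: 303
Step 2: Apply Rule 2 - Multiply all by 1.1
  - 303 × 1.1 = 333.3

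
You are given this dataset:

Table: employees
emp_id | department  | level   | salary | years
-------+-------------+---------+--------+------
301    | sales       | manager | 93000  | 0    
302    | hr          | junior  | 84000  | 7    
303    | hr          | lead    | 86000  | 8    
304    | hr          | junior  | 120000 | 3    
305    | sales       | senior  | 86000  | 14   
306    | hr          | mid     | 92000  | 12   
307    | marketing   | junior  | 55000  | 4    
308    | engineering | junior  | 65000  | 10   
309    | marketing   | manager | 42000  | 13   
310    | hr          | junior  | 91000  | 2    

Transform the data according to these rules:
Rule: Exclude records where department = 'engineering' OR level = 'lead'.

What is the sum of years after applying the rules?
55

Step 1: Find records where department = 'engineering' OR level = 'lead'
Step 2: 2 records match, summing to 18
Step 3: Original sum: 73
Step 4: Remaining sum = 73 - 18 = 55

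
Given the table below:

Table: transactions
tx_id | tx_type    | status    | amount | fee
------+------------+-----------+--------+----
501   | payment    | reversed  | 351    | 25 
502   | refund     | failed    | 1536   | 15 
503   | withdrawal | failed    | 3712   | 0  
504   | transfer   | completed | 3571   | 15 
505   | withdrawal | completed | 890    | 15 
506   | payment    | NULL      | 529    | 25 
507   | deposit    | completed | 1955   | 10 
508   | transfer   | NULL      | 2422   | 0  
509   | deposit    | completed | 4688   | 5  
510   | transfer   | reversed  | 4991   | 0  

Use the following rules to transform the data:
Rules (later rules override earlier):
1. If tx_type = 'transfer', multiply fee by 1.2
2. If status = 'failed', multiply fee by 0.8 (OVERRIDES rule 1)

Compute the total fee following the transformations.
110.0

Step 1: Rule 2 takes priority for records with status = 'failed'
  - 2 records: 15 × 0.8 = 12.0
Step 2: Rule 1 applies to remaining records with tx_type = 'transfer'
  - 3 records: 15 × 1.2 = 18.0
Step 3: Other records unchanged: 80
Step 4: Final sum = 12.0 + 18.0 + 80 = 110.0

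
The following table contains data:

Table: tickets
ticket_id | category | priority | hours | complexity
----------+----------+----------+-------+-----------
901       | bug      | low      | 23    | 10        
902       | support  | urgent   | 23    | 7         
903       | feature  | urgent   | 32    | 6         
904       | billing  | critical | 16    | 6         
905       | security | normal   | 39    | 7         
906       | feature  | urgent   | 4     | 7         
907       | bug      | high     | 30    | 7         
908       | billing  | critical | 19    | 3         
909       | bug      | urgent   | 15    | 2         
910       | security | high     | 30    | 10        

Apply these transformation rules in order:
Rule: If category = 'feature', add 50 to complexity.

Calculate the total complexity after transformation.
165

Step 1: Count records where category = 'feature': 2
Step 2: Total bonus added: 2 × 50 = 100
Step 3: Original sum of complexity: 65
Step 4: Final sum = 65 + 100 = 165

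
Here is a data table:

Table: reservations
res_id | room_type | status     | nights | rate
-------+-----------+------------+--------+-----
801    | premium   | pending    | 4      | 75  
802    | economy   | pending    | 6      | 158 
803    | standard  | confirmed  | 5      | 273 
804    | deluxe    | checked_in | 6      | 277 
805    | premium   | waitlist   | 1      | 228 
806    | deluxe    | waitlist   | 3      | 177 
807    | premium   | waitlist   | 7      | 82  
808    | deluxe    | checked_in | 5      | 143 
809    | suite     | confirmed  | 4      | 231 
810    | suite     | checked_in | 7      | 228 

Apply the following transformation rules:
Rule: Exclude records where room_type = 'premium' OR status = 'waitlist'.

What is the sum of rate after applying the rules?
1310

Step 1: Find records where room_type = 'premium' OR status = 'waitlist'
Step 2: 4 records match, summing to 562
Step 3: Original sum: 1872
Step 4: Remaining sum = 1872 - 562 = 1310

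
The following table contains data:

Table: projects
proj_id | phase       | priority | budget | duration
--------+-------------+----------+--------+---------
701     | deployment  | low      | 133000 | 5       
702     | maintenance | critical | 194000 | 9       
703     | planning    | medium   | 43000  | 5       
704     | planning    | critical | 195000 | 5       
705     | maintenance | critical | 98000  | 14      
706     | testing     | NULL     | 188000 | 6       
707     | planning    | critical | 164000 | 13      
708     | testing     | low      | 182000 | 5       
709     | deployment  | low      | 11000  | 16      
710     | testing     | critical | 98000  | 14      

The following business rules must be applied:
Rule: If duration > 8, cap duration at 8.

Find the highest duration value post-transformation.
8

Step 1: Original maximum duration = 16
Step 2: Apply cap at 8
Step 3: 5 records had duration > 8 and were capped
Step 4: Maximum after transformation = 8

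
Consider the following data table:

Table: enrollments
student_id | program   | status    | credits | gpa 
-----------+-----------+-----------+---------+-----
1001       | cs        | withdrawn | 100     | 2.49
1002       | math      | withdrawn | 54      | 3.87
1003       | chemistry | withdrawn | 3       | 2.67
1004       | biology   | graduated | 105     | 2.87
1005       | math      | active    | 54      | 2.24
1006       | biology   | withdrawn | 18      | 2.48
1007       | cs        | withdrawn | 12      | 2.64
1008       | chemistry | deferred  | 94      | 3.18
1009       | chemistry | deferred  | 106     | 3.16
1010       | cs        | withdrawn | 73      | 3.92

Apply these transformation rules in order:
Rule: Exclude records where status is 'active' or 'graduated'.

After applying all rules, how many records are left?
8

Step 1: Count records to exclude
  - 1 (active) + 1 (graduated) = 2 records
Step 2: Total records: 10
Step 3: Remaining = 10 - 2 = 8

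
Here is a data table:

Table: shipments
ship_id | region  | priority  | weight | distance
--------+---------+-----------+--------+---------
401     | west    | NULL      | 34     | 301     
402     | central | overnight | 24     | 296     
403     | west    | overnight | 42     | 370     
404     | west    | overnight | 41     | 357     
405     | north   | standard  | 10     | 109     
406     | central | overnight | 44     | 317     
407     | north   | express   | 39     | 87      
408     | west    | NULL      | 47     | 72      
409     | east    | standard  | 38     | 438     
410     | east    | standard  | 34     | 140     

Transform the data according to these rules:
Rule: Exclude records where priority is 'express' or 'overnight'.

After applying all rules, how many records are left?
5

Step 1: Count records to exclude
  - 1 (express) + 4 (overnight) = 5 records
Step 2: Total records: 10
Step 3: Remaining = 10 - 5 = 5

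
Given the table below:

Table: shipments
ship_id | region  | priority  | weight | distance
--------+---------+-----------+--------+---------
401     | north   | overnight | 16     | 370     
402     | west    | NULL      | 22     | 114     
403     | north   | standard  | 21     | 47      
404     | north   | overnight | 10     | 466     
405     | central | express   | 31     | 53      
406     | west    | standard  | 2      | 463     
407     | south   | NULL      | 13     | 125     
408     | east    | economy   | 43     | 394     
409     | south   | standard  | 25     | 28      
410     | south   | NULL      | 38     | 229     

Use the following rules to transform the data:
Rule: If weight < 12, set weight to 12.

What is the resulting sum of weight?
233

Step 1: 2 records have weight < 12
Step 2: These records originally summed to 12
Step 3: After setting to minimum: 2 × 12 = 24
Step 4: Unaffected records sum: 209
Step 5: Final sum = 24 + 209 = 233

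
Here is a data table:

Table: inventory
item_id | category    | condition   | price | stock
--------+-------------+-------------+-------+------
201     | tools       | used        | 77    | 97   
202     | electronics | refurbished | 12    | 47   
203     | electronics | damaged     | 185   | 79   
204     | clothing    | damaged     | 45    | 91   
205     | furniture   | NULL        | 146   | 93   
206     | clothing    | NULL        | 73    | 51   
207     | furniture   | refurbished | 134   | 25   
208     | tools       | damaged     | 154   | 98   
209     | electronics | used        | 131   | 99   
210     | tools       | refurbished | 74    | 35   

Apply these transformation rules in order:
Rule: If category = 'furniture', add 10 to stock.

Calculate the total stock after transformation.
735

Step 1: Count records where category = 'furniture': 2
Step 2: Total bonus added: 2 × 10 = 20
Step 3: Original sum of stock: 715
Step 4: Final sum = 715 + 20 = 735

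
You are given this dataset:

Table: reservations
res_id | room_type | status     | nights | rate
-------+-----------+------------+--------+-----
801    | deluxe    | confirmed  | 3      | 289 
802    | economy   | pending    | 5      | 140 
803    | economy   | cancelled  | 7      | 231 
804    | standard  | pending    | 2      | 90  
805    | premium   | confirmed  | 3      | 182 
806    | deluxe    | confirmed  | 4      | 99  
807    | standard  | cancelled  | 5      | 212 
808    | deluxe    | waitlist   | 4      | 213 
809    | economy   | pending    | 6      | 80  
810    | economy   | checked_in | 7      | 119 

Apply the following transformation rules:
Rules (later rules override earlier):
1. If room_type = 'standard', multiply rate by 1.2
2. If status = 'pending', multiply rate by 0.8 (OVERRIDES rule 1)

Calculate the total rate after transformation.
1635.4

Step 1: Rule 2 takes priority for records with status = 'pending'
  - 3 records: 310 × 0.8 = 248.0
Step 2: Rule 1 applies to remaining records with room_type = 'standard'
  - 1 records: 212 × 1.2 = 254.4
Step 3: Other records unchanged: 1133
Step 4: Final sum = 248.0 + 254.4 + 1133 = 1635.4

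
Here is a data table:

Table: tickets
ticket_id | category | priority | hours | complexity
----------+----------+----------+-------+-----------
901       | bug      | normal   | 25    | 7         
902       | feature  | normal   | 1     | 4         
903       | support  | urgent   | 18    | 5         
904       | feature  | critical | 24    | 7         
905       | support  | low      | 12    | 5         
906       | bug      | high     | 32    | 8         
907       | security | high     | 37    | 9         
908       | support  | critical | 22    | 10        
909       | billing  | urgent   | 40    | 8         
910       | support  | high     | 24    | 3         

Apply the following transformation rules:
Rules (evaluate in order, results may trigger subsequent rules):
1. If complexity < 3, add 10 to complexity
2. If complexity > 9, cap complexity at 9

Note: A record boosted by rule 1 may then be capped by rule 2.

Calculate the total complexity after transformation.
65

Step 1: Apply rule 1 to records with complexity < 3
  - 0 records get bonus of 10
  - Of these, 0 records then exceed 9 and get capped
Step 2: Apply rule 2 to records with complexity > 9
  - 1 records (original) are capped
Step 3: Calculate final sum = 65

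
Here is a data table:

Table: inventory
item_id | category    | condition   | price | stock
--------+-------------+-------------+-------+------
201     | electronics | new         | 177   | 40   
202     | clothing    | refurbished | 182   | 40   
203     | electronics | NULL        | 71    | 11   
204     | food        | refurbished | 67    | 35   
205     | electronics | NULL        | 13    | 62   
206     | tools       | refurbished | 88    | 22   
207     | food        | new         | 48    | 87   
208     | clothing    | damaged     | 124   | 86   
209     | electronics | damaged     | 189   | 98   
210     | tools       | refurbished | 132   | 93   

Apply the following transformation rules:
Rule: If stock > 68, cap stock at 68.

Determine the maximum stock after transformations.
68

Step 1: Original maximum stock = 98
Step 2: Apply cap at 68
Step 3: 4 records had stock > 68 and were capped
Step 4: Maximum after transformation = 68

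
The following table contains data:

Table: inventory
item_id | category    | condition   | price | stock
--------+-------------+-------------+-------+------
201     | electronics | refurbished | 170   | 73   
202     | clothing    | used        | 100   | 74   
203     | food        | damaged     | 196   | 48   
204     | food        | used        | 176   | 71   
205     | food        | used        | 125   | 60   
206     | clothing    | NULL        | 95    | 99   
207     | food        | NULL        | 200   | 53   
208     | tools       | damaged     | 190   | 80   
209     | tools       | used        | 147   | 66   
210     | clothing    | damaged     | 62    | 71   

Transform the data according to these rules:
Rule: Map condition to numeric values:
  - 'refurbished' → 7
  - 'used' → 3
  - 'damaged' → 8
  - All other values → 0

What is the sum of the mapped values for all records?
43

Step 1: Apply mapping to each record
Step 2: Count by status:
  'refurbished': 1 records × 7 = 7
  'used': 4 records × 3 = 12
  'damaged': 3 records × 8 = 24
Step 3: Sum all mapped values = 43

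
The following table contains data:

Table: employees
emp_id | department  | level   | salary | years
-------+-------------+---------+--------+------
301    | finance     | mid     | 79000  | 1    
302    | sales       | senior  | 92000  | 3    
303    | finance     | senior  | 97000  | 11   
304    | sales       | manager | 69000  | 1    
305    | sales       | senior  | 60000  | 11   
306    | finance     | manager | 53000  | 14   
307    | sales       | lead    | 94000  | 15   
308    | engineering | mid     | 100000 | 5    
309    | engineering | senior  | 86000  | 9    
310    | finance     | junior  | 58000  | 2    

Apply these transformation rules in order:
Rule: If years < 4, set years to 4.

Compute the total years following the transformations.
81

Step 1: 4 records have years < 4
Step 2: These records originally summed to 7
Step 3: After setting to minimum: 4 × 4 = 16
Step 4: Unaffected records sum: 65
Step 5: Final sum = 16 + 65 = 81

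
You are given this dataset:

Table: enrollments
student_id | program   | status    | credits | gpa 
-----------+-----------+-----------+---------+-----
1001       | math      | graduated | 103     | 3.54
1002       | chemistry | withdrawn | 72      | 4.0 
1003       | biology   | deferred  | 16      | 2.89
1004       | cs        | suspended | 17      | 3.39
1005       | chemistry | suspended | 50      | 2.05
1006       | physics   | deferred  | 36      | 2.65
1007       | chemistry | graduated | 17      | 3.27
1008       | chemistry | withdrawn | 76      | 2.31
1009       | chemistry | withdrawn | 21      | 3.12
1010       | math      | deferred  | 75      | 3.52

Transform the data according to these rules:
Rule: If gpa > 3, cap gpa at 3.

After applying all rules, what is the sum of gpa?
27.9

Step 1: 6 records have gpa > 3
Step 2: These records originally summed to 20.84
Step 3: After capping: 6 × 3 = 18
Step 4: Unaffected records sum: 9.9
Step 5: Final sum = 18 + 9.9 = 27.9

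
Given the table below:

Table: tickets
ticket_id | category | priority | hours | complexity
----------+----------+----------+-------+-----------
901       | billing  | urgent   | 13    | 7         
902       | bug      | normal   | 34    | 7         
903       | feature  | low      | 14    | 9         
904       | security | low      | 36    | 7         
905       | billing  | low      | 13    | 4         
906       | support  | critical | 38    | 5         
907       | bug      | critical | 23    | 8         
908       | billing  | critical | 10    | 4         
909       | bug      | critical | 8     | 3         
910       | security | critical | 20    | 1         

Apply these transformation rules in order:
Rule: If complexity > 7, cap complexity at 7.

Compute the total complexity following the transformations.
52

Step 1: 2 records have complexity > 7
Step 2: These records originally summed to 17
Step 3: After capping: 2 × 7 = 14
Step 4: Unaffected records sum: 38
Step 5: Final sum = 14 + 38 = 52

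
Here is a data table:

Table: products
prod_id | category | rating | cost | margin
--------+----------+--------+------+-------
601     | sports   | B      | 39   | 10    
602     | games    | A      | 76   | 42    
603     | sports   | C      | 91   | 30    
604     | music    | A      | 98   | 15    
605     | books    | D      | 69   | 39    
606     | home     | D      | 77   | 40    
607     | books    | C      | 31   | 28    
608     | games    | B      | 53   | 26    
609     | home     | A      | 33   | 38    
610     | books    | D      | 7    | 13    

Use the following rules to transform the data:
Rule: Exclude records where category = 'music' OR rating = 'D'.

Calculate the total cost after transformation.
323

Step 1: Find records where category = 'music' OR rating = 'D'
Step 2: 4 records match, summing to 251
Step 3: Original sum: 574
Step 4: Remaining sum = 574 - 251 = 323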